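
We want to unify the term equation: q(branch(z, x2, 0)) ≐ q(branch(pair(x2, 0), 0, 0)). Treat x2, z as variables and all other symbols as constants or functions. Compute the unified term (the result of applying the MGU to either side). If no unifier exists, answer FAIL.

Decompose q/1: branch(z, x2, 0) ≐ branch(pair(x2, 0), 0, 0).
Decompose branch/3: z ≐ pair(x2, 0),  x2 ≐ 0,  0 ≐ 0.
Bind z := pair(x2, 0); no other remaining equation mentions z.
Bind x2 := 0; no other remaining equation mentions x2. Substituting into the earlier binding gives z := pair(0, 0).
Delete trivial equation 0 ≐ 0.
Applying the MGU to either side gives q(branch(pair(0, 0), 0, 0)).

q(branch(pair(0, 0), 0, 0))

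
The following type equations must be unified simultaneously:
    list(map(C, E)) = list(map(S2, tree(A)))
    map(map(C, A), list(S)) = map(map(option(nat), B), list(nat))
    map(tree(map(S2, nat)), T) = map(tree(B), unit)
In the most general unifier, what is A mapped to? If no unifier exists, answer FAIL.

map(option(nat), nat)

Decompose list/1: map(C, E) = map(S2, tree(A)).
Decompose map/2: C = S2,  E = tree(A).
Bind C := S2; substituting into the one remaining equation that mentions C gives: map(map(S2, A), list(S)) = map(map(option(nat), B), list(nat)).
Bind E := tree(A); no other remaining equation mentions E.
Decompose map/2: map(S2, A) = map(option(nat), B),  list(S) = list(nat).
Decompose map/2: S2 = option(nat),  A = B.
Bind S2 := option(nat); substituting into the one remaining equation that mentions S2 gives: map(tree(map(option(nat), nat)), T) = map(tree(B), unit). Substituting into the earlier binding gives C := option(nat).
Bind A := B; no other remaining equation mentions A. Substituting into the earlier binding gives E := tree(B).
Decompose list/1: S = nat.
Bind S := nat; no other remaining equation mentions S.
Decompose map/2: tree(map(option(nat), nat)) = tree(B),  T = unit.
Decompose tree/1: map(option(nat), nat) = B.
Bind B := map(option(nat), nat); no other remaining equation mentions B. Substituting into the earlier bindings gives E := tree(map(option(nat), nat)), A := map(option(nat), nat).
Bind T := unit.
MGU = { C -> option(nat), E -> tree(map(option(nat), nat)), S2 -> option(nat), A -> map(option(nat), nat), S -> nat, B -> map(option(nat), nat), T -> unit }, so A -> map(option(nat), nat).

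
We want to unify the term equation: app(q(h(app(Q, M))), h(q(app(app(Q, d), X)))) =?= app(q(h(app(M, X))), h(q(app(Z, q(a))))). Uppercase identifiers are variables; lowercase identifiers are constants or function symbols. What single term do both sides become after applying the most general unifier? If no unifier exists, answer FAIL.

app(q(h(app(q(a), q(a)))), h(q(app(app(q(a), d), q(a)))))

Decompose app/2: q(h(app(Q, M))) =?= q(h(app(M, X))),  h(q(app(app(Q, d), X))) =?= h(q(app(Z, q(a)))).
Decompose q/1: h(app(Q, M)) =?= h(app(M, X)).
Decompose h/1: app(Q, M) =?= app(M, X).
Decompose app/2: Q =?= M,  M =?= X.
Bind Q := M; substituting into the one remaining equation that mentions Q gives: h(q(app(app(M, d), X))) =?= h(q(app(Z, q(a)))).
Bind M := X; substituting into the remaining equation gives: h(q(app(app(X, d), X))) =?= h(q(app(Z, q(a)))). Substituting into the earlier binding gives Q := X.
Decompose h/1: q(app(app(X, d), X)) =?= q(app(Z, q(a))).
Decompose q/1: app(app(X, d), X) =?= app(Z, q(a)).
Decompose app/2: app(X, d) =?= Z,  X =?= q(a).
Bind Z := app(X, d); no other remaining equation mentions Z.
Bind X := q(a). Substituting into the earlier bindings gives Q := q(a), M := q(a), Z := app(q(a), d).
Applying the MGU to either side gives app(q(h(app(q(a), q(a)))), h(q(app(app(q(a), d), q(a))))).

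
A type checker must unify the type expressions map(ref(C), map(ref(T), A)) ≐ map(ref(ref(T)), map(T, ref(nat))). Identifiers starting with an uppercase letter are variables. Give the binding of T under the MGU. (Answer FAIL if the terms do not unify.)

Decompose map/2: ref(C) ≐ ref(ref(T)),  map(ref(T), A) ≐ map(T, ref(nat)).
Decompose ref/1: C ≐ ref(T).
Bind C := ref(T); no other remaining equation mentions C.
Decompose map/2: ref(T) ≐ T,  A ≐ ref(nat).
Occurs check fails: T occurs in ref(T); the equation T ≐ ref(T) has no finite solution.

FAIL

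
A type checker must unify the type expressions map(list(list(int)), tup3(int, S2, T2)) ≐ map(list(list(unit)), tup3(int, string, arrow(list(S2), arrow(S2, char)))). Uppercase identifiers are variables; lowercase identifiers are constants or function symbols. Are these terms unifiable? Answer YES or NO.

Decompose map/2: list(list(int)) ≐ list(list(unit)),  tup3(int, S2, T2) ≐ tup3(int, string, arrow(list(S2), arrow(S2, char))).
Decompose list/1: list(int) ≐ list(unit).
Decompose list/1: int ≐ unit.
Clash: constants int and unit differ; no unifier exists.

NO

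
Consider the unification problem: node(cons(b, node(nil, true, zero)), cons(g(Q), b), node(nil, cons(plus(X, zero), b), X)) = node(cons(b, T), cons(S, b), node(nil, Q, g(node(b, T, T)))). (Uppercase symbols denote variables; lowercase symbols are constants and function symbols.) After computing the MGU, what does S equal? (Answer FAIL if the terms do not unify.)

g(cons(plus(g(node(b, node(nil, true, zero), node(nil, true, zero))), zero), b))

Decompose node/3: cons(b, node(nil, true, zero)) = cons(b, T),  cons(g(Q), b) = cons(S, b),  node(nil, cons(plus(X, zero), b), X) = node(nil, Q, g(node(b, T, T))).
Decompose cons/2: b = b,  node(nil, true, zero) = T.
Delete trivial equation b = b.
Bind T := node(nil, true, zero); substituting into the one remaining equation that mentions T gives: node(nil, cons(plus(X, zero), b), X) = node(nil, Q, g(node(b, node(nil, true, zero), node(nil, true, zero)))).
Decompose cons/2: g(Q) = S,  b = b.
Bind S := g(Q); no other remaining equation mentions S.
Delete trivial equation b = b.
Decompose node/3: nil = nil,  cons(plus(X, zero), b) = Q,  X = g(node(b, node(nil, true, zero), node(nil, true, zero))).
Delete trivial equation nil = nil.
Bind Q := cons(plus(X, zero), b); no other remaining equation mentions Q. Substituting into the earlier binding gives S := g(cons(plus(X, zero), b)).
Bind X := g(node(b, node(nil, true, zero), node(nil, true, zero))). Substituting into the earlier bindings gives S := g(cons(plus(g(node(b, node(nil, true, zero), node(nil, true, zero))), zero), b)), Q := cons(plus(g(node(b, node(nil, true, zero), node(nil, true, zero))), zero), b).
MGU = { T ↦ node(nil, true, zero), S ↦ g(cons(plus(g(node(b, node(nil, true, zero), node(nil, true, zero))), zero), b)), Q ↦ cons(plus(g(node(b, node(nil, true, zero), node(nil, true, zero))), zero), b), X ↦ g(node(b, node(nil, true, zero), node(nil, true, zero))) }, so S ↦ g(cons(plus(g(node(b, node(nil, true, zero), node(nil, true, zero))), zero), b)).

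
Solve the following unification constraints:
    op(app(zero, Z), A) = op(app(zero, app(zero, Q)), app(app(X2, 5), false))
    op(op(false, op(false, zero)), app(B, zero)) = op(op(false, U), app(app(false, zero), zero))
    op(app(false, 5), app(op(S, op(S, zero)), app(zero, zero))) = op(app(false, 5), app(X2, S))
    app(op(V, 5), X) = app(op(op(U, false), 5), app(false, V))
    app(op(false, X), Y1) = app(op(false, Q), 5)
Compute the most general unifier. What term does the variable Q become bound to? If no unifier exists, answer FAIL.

Decompose op/2: app(zero, Z) = app(zero, app(zero, Q)),  A = app(app(X2, 5), false).
Decompose app/2: zero = zero,  Z = app(zero, Q).
Delete trivial equation zero = zero.
Bind Z := app(zero, Q); no other remaining equation mentions Z.
Bind A := app(app(X2, 5), false); no other remaining equation mentions A.
Decompose op/2: op(false, op(false, zero)) = op(false, U),  app(B, zero) = app(app(false, zero), zero).
Decompose op/2: false = false,  op(false, zero) = U.
Delete trivial equation false = false.
Bind U := op(false, zero); substituting into the one remaining equation that mentions U gives: app(op(V, 5), X) = app(op(op(op(false, zero), false), 5), app(false, V)).
Decompose app/2: B = app(false, zero),  zero = zero.
Bind B := app(false, zero); no other remaining equation mentions B.
Delete trivial equation zero = zero.
Decompose op/2: app(false, 5) = app(false, 5),  app(op(S, op(S, zero)), app(zero, zero)) = app(X2, S).
Delete trivial equation app(false, 5) = app(false, 5).
Decompose app/2: op(S, op(S, zero)) = X2,  app(zero, zero) = S.
Bind X2 := op(S, op(S, zero)); no other remaining equation mentions X2. Substituting into the earlier binding gives A := app(app(op(S, op(S, zero)), 5), false).
Bind S := app(zero, zero); no other remaining equation mentions S. Substituting into the earlier bindings gives A := app(app(op(app(zero, zero), op(app(zero, zero), zero)), 5), false), X2 := op(app(zero, zero), op(app(zero, zero), zero)).
Decompose app/2: op(V, 5) = op(op(op(false, zero), false), 5),  X = app(false, V).
Decompose op/2: V = op(op(false, zero), false),  5 = 5.
Bind V := op(op(false, zero), false); substituting into the one remaining equation that mentions V gives: X = app(false, op(op(false, zero), false)).
Delete trivial equation 5 = 5.
Bind X := app(false, op(op(false, zero), false)); substituting into the remaining equation gives: app(op(false, app(false, op(op(false, zero), false))), Y1) = app(op(false, Q), 5).
Decompose app/2: op(false, app(false, op(op(false, zero), false))) = op(false, Q),  Y1 = 5.
Decompose op/2: false = false,  app(false, op(op(false, zero), false)) = Q.
Delete trivial equation false = false.
Bind Q := app(false, op(op(false, zero), false)); no other remaining equation mentions Q. Substituting into the earlier binding gives Z := app(zero, app(false, op(op(false, zero), false))).
Bind Y1 := 5.
MGU = { Z -> app(zero, app(false, op(op(false, zero), false))), A -> app(app(op(app(zero, zero), op(app(zero, zero), zero)), 5), false), U -> op(false, zero), B -> app(false, zero), X2 -> op(app(zero, zero), op(app(zero, zero), zero)), S -> app(zero, zero), V -> op(op(false, zero), false), X -> app(false, op(op(false, zero), false)), Q -> app(false, op(op(false, zero), false)), Y1 -> 5 }, so Q -> app(false, op(op(false, zero), false)).

app(false, op(op(false, zero), false))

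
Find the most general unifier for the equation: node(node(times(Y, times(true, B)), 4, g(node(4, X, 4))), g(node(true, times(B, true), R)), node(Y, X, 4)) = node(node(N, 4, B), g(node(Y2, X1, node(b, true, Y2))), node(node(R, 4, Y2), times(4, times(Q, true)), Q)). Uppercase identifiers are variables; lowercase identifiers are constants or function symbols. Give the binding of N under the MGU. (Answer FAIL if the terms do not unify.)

times(node(node(b, true, true), 4, true), times(true, g(node(4, times(4, times(4, true)), 4))))

Decompose node/3: node(times(Y, times(true, B)), 4, g(node(4, X, 4))) = node(N, 4, B),  g(node(true, times(B, true), R)) = g(node(Y2, X1, node(b, true, Y2))),  node(Y, X, 4) = node(node(R, 4, Y2), times(4, times(Q, true)), Q).
Decompose node/3: times(Y, times(true, B)) = N,  4 = 4,  g(node(4, X, 4)) = B.
Bind N := times(Y, times(true, B)); no other remaining equation mentions N.
Delete trivial equation 4 = 4.
Bind B := g(node(4, X, 4)); substituting into the one remaining equation that mentions B gives: g(node(true, times(g(node(4, X, 4)), true), R)) = g(node(Y2, X1, node(b, true, Y2))). Substituting into the earlier binding gives N := times(Y, times(true, g(node(4, X, 4)))).
Decompose g/1: node(true, times(g(node(4, X, 4)), true), R) = node(Y2, X1, node(b, true, Y2)).
Decompose node/3: true = Y2,  times(g(node(4, X, 4)), true) = X1,  R = node(b, true, Y2).
Bind Y2 := true; substituting into the 2 remaining equations that mention Y2 gives: R = node(b, true, true),  node(Y, X, 4) = node(node(R, 4, true), times(4, times(Q, true)), Q).
Bind X1 := times(g(node(4, X, 4)), true); no other remaining equation mentions X1.
Bind R := node(b, true, true); substituting into the remaining equation gives: node(Y, X, 4) = node(node(node(b, true, true), 4, true), times(4, times(Q, true)), Q).
Decompose node/3: Y = node(node(b, true, true), 4, true),  X = times(4, times(Q, true)),  4 = Q.
Bind Y := node(node(b, true, true), 4, true); no other remaining equation mentions Y. Substituting into the earlier binding gives N := times(node(node(b, true, true), 4, true), times(true, g(node(4, X, 4)))).
Bind X := times(4, times(Q, true)); no other remaining equation mentions X. Substituting into the earlier bindings gives N := times(node(node(b, true, true), 4, true), times(true, g(node(4, times(4, times(Q, true)), 4)))), B := g(node(4, times(4, times(Q, true)), 4)), X1 := times(g(node(4, times(4, times(Q, true)), 4)), true).
Bind Q := 4. Substituting into the earlier bindings gives N := times(node(node(b, true, true), 4, true), times(true, g(node(4, times(4, times(4, true)), 4)))), B := g(node(4, times(4, times(4, true)), 4)), X1 := times(g(node(4, times(4, times(4, true)), 4)), true), X := times(4, times(4, true)).
MGU = { N ↦ times(node(node(b, true, true), 4, true), times(true, g(node(4, times(4, times(4, true)), 4)))), B ↦ g(node(4, times(4, times(4, true)), 4)), Y2 ↦ true, X1 ↦ times(g(node(4, times(4, times(4, true)), 4)), true), R ↦ node(b, true, true), Y ↦ node(node(b, true, true), 4, true), X ↦ times(4, times(4, true)), Q ↦ 4 }, so N ↦ times(node(node(b, true, true), 4, true), times(true, g(node(4, times(4, times(4, true)), 4)))).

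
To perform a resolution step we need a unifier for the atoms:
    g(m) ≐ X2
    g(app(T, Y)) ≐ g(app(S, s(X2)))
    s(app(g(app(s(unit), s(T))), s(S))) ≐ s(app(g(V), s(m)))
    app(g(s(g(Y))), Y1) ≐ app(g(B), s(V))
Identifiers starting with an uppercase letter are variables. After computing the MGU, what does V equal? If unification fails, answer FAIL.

app(s(unit), s(m))

Bind X2 := g(m); substituting into the one remaining equation that mentions X2 gives: g(app(T, Y)) ≐ g(app(S, s(g(m)))).
Decompose g/1: app(T, Y) ≐ app(S, s(g(m))).
Decompose app/2: T ≐ S,  Y ≐ s(g(m)).
Bind T := S; substituting into the one remaining equation that mentions T gives: s(app(g(app(s(unit), s(S))), s(S))) ≐ s(app(g(V), s(m))).
Bind Y := s(g(m)); substituting into the one remaining equation that mentions Y gives: app(g(s(g(s(g(m))))), Y1) ≐ app(g(B), s(V)).
Decompose s/1: app(g(app(s(unit), s(S))), s(S)) ≐ app(g(V), s(m)).
Decompose app/2: g(app(s(unit), s(S))) ≐ g(V),  s(S) ≐ s(m).
Decompose g/1: app(s(unit), s(S)) ≐ V.
Bind V := app(s(unit), s(S)); substituting into the one remaining equation that mentions V gives: app(g(s(g(s(g(m))))), Y1) ≐ app(g(B), s(app(s(unit), s(S)))).
Decompose s/1: S ≐ m.
Bind S := m; substituting into the remaining equation gives: app(g(s(g(s(g(m))))), Y1) ≐ app(g(B), s(app(s(unit), s(m)))). Substituting into the earlier bindings gives T := m, V := app(s(unit), s(m)).
Decompose app/2: g(s(g(s(g(m))))) ≐ g(B),  Y1 ≐ s(app(s(unit), s(m))).
Decompose g/1: s(g(s(g(m)))) ≐ B.
Bind B := s(g(s(g(m)))); no other remaining equation mentions B.
Bind Y1 := s(app(s(unit), s(m))).
MGU = { X2 := g(m), T := m, Y := s(g(m)), V := app(s(unit), s(m)), S := m, B := s(g(s(g(m)))), Y1 := s(app(s(unit), s(m))) }, so V := app(s(unit), s(m)).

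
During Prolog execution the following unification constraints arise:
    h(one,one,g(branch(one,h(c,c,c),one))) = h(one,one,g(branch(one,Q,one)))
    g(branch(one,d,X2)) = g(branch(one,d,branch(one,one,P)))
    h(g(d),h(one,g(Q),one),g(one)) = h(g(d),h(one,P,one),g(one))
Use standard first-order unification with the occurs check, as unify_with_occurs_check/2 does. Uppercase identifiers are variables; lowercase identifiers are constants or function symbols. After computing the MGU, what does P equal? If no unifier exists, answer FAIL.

g(h(c,c,c))

Decompose h/3: one = one,  one = one,  g(branch(one,h(c,c,c),one)) = g(branch(one,Q,one)).
Delete trivial equation one = one.
Delete trivial equation one = one.
Decompose g/1: branch(one,h(c,c,c),one) = branch(one,Q,one).
Decompose branch/3: one = one,  h(c,c,c) = Q,  one = one.
Delete trivial equation one = one.
Bind Q := h(c,c,c); substituting into the one remaining equation that mentions Q gives: h(g(d),h(one,g(h(c,c,c)),one),g(one)) = h(g(d),h(one,P,one),g(one)).
Delete trivial equation one = one.
Decompose g/1: branch(one,d,X2) = branch(one,d,branch(one,one,P)).
Decompose branch/3: one = one,  d = d,  X2 = branch(one,one,P).
Delete trivial equation one = one.
Delete trivial equation d = d.
Bind X2 := branch(one,one,P); no other remaining equation mentions X2.
Decompose h/3: g(d) = g(d),  h(one,g(h(c,c,c)),one) = h(one,P,one),  g(one) = g(one).
Delete trivial equation g(d) = g(d).
Decompose h/3: one = one,  g(h(c,c,c)) = P,  one = one.
Delete trivial equation one = one.
Bind P := g(h(c,c,c)); no other remaining equation mentions P. Substituting into the earlier binding gives X2 := branch(one,one,g(h(c,c,c))).
Delete trivial equation one = one.
Delete trivial equation g(one) = g(one).
MGU = { Q -> h(c,c,c), X2 -> branch(one,one,g(h(c,c,c))), P -> g(h(c,c,c)) }, so P -> g(h(c,c,c)).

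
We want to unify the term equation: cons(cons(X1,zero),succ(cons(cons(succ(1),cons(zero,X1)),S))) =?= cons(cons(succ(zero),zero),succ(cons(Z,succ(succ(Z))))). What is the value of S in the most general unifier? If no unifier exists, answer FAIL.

succ(succ(cons(succ(1),cons(zero,succ(zero)))))

Decompose cons/2: cons(X1,zero) =?= cons(succ(zero),zero),  succ(cons(cons(succ(1),cons(zero,X1)),S)) =?= succ(cons(Z,succ(succ(Z)))).
Decompose cons/2: X1 =?= succ(zero),  zero =?= zero.
Bind X1 := succ(zero); substituting into the one remaining equation that mentions X1 gives: succ(cons(cons(succ(1),cons(zero,succ(zero))),S)) =?= succ(cons(Z,succ(succ(Z)))).
Delete trivial equation zero =?= zero.
Decompose succ/1: cons(cons(succ(1),cons(zero,succ(zero))),S) =?= cons(Z,succ(succ(Z))).
Decompose cons/2: cons(succ(1),cons(zero,succ(zero))) =?= Z,  S =?= succ(succ(Z)).
Bind Z := cons(succ(1),cons(zero,succ(zero))); substituting into the remaining equation gives: S =?= succ(succ(cons(succ(1),cons(zero,succ(zero))))).
Bind S := succ(succ(cons(succ(1),cons(zero,succ(zero))))).
MGU = { X1 := succ(zero), Z := cons(succ(1),cons(zero,succ(zero))), S := succ(succ(cons(succ(1),cons(zero,succ(zero))))) }, so S := succ(succ(cons(succ(1),cons(zero,succ(zero))))).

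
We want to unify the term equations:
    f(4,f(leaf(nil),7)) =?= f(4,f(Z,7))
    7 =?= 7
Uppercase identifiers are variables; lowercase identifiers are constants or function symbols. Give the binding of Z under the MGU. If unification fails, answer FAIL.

leaf(nil)

Decompose f/2: 4 =?= 4,  f(leaf(nil),7) =?= f(Z,7).
Delete trivial equation 4 =?= 4.
Decompose f/2: leaf(nil) =?= Z,  7 =?= 7.
Bind Z := leaf(nil); no other remaining equation mentions Z.
Delete trivial equation 7 =?= 7.
Delete trivial equation 7 =?= 7.
MGU = { Z -> leaf(nil) }, so Z -> leaf(nil).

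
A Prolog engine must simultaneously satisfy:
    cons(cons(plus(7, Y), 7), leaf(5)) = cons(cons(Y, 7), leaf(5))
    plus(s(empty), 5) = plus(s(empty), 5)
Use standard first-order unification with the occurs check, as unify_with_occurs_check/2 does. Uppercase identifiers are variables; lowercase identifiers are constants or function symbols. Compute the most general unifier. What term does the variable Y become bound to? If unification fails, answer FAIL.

FAIL

Decompose cons/2: cons(plus(7, Y), 7) = cons(Y, 7),  leaf(5) = leaf(5).
Decompose cons/2: plus(7, Y) = Y,  7 = 7.
Occurs check fails: Y occurs in plus(7, Y); the equation Y = plus(7, Y) has no finite solution.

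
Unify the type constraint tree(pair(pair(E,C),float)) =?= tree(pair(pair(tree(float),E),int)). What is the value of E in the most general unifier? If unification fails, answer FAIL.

Decompose tree/1: pair(pair(E,C),float) =?= pair(pair(tree(float),E),int).
Decompose pair/2: pair(E,C) =?= pair(tree(float),E),  float =?= int.
Decompose pair/2: E =?= tree(float),  C =?= E.
Bind E := tree(float); substituting into the one remaining equation that mentions E gives: C =?= tree(float).
Bind C := tree(float); no other remaining equation mentions C.
Clash: constants float and int differ; no unifier exists.

FAIL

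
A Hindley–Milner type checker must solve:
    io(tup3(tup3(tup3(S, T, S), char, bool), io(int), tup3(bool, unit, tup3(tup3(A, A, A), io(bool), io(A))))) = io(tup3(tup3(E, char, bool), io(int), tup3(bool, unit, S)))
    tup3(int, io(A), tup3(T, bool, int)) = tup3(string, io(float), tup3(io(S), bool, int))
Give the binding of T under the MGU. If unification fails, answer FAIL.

FAIL

Decompose io/1: tup3(tup3(tup3(S, T, S), char, bool), io(int), tup3(bool, unit, tup3(tup3(A, A, A), io(bool), io(A)))) = tup3(tup3(E, char, bool), io(int), tup3(bool, unit, S)).
Decompose tup3/3: tup3(tup3(S, T, S), char, bool) = tup3(E, char, bool),  io(int) = io(int),  tup3(bool, unit, tup3(tup3(A, A, A), io(bool), io(A))) = tup3(bool, unit, S).
Decompose tup3/3: tup3(S, T, S) = E,  char = char,  bool = bool.
Bind E := tup3(S, T, S); no other remaining equation mentions E.
Delete trivial equation char = char.
Delete trivial equation bool = bool.
Delete trivial equation io(int) = io(int).
Decompose tup3/3: bool = bool,  unit = unit,  tup3(tup3(A, A, A), io(bool), io(A)) = S.
Delete trivial equation bool = bool.
Delete trivial equation unit = unit.
Bind S := tup3(tup3(A, A, A), io(bool), io(A)); substituting into the remaining equation gives: tup3(int, io(A), tup3(T, bool, int)) = tup3(string, io(float), tup3(io(tup3(tup3(A, A, A), io(bool), io(A))), bool, int)). Substituting into the earlier binding gives E := tup3(tup3(tup3(A, A, A), io(bool), io(A)), T, tup3(tup3(A, A, A), io(bool), io(A))).
Decompose tup3/3: int = string,  io(A) = io(float),  tup3(T, bool, int) = tup3(io(tup3(tup3(A, A, A), io(bool), io(A))), bool, int).
Clash: constants int and string differ; no unifier exists.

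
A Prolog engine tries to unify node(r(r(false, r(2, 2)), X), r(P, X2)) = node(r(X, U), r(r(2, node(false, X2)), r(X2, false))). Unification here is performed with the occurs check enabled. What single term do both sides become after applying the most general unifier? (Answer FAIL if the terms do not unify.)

Decompose node/2: r(r(false, r(2, 2)), X) = r(X, U),  r(P, X2) = r(r(2, node(false, X2)), r(X2, false)).
Decompose r/2: r(false, r(2, 2)) = X,  X = U.
Bind X := r(false, r(2, 2)); substituting into the one remaining equation that mentions X gives: r(false, r(2, 2)) = U.
Bind U := r(false, r(2, 2)); no other remaining equation mentions U.
Decompose r/2: P = r(2, node(false, X2)),  X2 = r(X2, false).
Bind P := r(2, node(false, X2)); no other remaining equation mentions P.
Occurs check fails: X2 occurs in r(X2, false); the equation X2 = r(X2, false) has no finite solution.

FAIL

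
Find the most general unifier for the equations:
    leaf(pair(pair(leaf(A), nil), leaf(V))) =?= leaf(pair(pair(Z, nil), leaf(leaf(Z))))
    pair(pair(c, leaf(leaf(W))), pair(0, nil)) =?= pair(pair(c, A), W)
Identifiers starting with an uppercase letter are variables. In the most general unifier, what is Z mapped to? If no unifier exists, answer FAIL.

Decompose leaf/1: pair(pair(leaf(A), nil), leaf(V)) =?= pair(pair(Z, nil), leaf(leaf(Z))).
Decompose pair/2: pair(leaf(A), nil) =?= pair(Z, nil),  leaf(V) =?= leaf(leaf(Z)).
Decompose pair/2: leaf(A) =?= Z,  nil =?= nil.
Bind Z := leaf(A); substituting into the one remaining equation that mentions Z gives: leaf(V) =?= leaf(leaf(leaf(A))).
Delete trivial equation nil =?= nil.
Decompose leaf/1: V =?= leaf(leaf(A)).
Bind V := leaf(leaf(A)); no other remaining equation mentions V.
Decompose pair/2: pair(c, leaf(leaf(W))) =?= pair(c, A),  pair(0, nil) =?= W.
Decompose pair/2: c =?= c,  leaf(leaf(W)) =?= A.
Delete trivial equation c =?= c.
Bind A := leaf(leaf(W)); no other remaining equation mentions A. Substituting into the earlier bindings gives Z := leaf(leaf(leaf(W))), V := leaf(leaf(leaf(leaf(W)))).
Bind W := pair(0, nil). Substituting into the earlier bindings gives Z := leaf(leaf(leaf(pair(0, nil)))), V := leaf(leaf(leaf(leaf(pair(0, nil))))), A := leaf(leaf(pair(0, nil))).
MGU = { Z ↦ leaf(leaf(leaf(pair(0, nil)))), V ↦ leaf(leaf(leaf(leaf(pair(0, nil))))), A ↦ leaf(leaf(pair(0, nil))), W ↦ pair(0, nil) }, so Z ↦ leaf(leaf(leaf(pair(0, nil)))).

leaf(leaf(leaf(pair(0, nil))))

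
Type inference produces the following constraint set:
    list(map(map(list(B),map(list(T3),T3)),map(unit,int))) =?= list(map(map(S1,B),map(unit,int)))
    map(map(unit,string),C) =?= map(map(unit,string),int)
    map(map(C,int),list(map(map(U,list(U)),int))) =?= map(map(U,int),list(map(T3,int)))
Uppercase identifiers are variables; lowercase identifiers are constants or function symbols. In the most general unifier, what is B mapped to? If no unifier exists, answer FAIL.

map(list(map(int,list(int))),map(int,list(int)))

Decompose list/1: map(map(list(B),map(list(T3),T3)),map(unit,int)) =?= map(map(S1,B),map(unit,int)).
Decompose map/2: map(list(B),map(list(T3),T3)) =?= map(S1,B),  map(unit,int) =?= map(unit,int).
Decompose map/2: list(B) =?= S1,  map(list(T3),T3) =?= B.
Bind S1 := list(B); no other remaining equation mentions S1.
Bind B := map(list(T3),T3); no other remaining equation mentions B. Substituting into the earlier binding gives S1 := list(map(list(T3),T3)).
Delete trivial equation map(unit,int) =?= map(unit,int).
Decompose map/2: map(unit,string) =?= map(unit,string),  C =?= int.
Delete trivial equation map(unit,string) =?= map(unit,string).
Bind C := int; substituting into the remaining equation gives: map(map(int,int),list(map(map(U,list(U)),int))) =?= map(map(U,int),list(map(T3,int))).
Decompose map/2: map(int,int) =?= map(U,int),  list(map(map(U,list(U)),int)) =?= list(map(T3,int)).
Decompose map/2: int =?= U,  int =?= int.
Bind U := int; substituting into the one remaining equation that mentions U gives: list(map(map(int,list(int)),int)) =?= list(map(T3,int)).
Delete trivial equation int =?= int.
Decompose list/1: map(map(int,list(int)),int) =?= map(T3,int).
Decompose map/2: map(int,list(int)) =?= T3,  int =?= int.
Bind T3 := map(int,list(int)); no other remaining equation mentions T3. Substituting into the earlier bindings gives S1 := list(map(list(map(int,list(int))),map(int,list(int)))), B := map(list(map(int,list(int))),map(int,list(int))).
Delete trivial equation int =?= int.
MGU = { S1 -> list(map(list(map(int,list(int))),map(int,list(int)))), B -> map(list(map(int,list(int))),map(int,list(int))), C -> int, U -> int, T3 -> map(int,list(int)) }, so B -> map(list(map(int,list(int))),map(int,list(int))).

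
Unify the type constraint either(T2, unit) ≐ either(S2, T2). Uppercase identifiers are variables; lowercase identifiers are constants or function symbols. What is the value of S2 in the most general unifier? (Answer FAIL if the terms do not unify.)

unit

Decompose either/2: T2 ≐ S2,  unit ≐ T2.
Bind T2 := S2; substituting into the remaining equation gives: unit ≐ S2.
Bind S2 := unit. Substituting into the earlier binding gives T2 := unit.
MGU = { T2 -> unit, S2 -> unit }, so S2 -> unit.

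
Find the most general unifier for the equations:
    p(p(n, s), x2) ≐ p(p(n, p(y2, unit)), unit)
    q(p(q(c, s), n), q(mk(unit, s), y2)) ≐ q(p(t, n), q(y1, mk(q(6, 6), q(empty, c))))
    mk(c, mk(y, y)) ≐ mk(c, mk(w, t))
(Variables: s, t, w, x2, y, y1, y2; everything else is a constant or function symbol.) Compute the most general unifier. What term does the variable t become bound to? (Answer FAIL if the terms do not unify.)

Decompose p/2: p(n, s) ≐ p(n, p(y2, unit)),  x2 ≐ unit.
Decompose p/2: n ≐ n,  s ≐ p(y2, unit).
Delete trivial equation n ≐ n.
Bind s := p(y2, unit); substituting into the one remaining equation that mentions s gives: q(p(q(c, p(y2, unit)), n), q(mk(unit, p(y2, unit)), y2)) ≐ q(p(t, n), q(y1, mk(q(6, 6), q(empty, c)))).
Bind x2 := unit; no other remaining equation mentions x2.
Decompose q/2: p(q(c, p(y2, unit)), n) ≐ p(t, n),  q(mk(unit, p(y2, unit)), y2) ≐ q(y1, mk(q(6, 6), q(empty, c))).
Decompose p/2: q(c, p(y2, unit)) ≐ t,  n ≐ n.
Bind t := q(c, p(y2, unit)); substituting into the one remaining equation that mentions t gives: mk(c, mk(y, y)) ≐ mk(c, mk(w, q(c, p(y2, unit)))).
Delete trivial equation n ≐ n.
Decompose q/2: mk(unit, p(y2, unit)) ≐ y1,  y2 ≐ mk(q(6, 6), q(empty, c)).
Bind y1 := mk(unit, p(y2, unit)); no other remaining equation mentions y1.
Bind y2 := mk(q(6, 6), q(empty, c)); substituting into the remaining equation gives: mk(c, mk(y, y)) ≐ mk(c, mk(w, q(c, p(mk(q(6, 6), q(empty, c)), unit)))). Substituting into the earlier bindings gives s := p(mk(q(6, 6), q(empty, c)), unit), t := q(c, p(mk(q(6, 6), q(empty, c)), unit)), y1 := mk(unit, p(mk(q(6, 6), q(empty, c)), unit)).
Decompose mk/2: c ≐ c,  mk(y, y) ≐ mk(w, q(c, p(mk(q(6, 6), q(empty, c)), unit))).
Delete trivial equation c ≐ c.
Decompose mk/2: y ≐ w,  y ≐ q(c, p(mk(q(6, 6), q(empty, c)), unit)).
Bind y := w; substituting into the remaining equation gives: w ≐ q(c, p(mk(q(6, 6), q(empty, c)), unit)).
Bind w := q(c, p(mk(q(6, 6), q(empty, c)), unit)). Substituting into the earlier binding gives y := q(c, p(mk(q(6, 6), q(empty, c)), unit)).
MGU = { s ↦ p(mk(q(6, 6), q(empty, c)), unit), x2 ↦ unit, t ↦ q(c, p(mk(q(6, 6), q(empty, c)), unit)), y1 ↦ mk(unit, p(mk(q(6, 6), q(empty, c)), unit)), y2 ↦ mk(q(6, 6), q(empty, c)), y ↦ q(c, p(mk(q(6, 6), q(empty, c)), unit)), w ↦ q(c, p(mk(q(6, 6), q(empty, c)), unit)) }, so t ↦ q(c, p(mk(q(6, 6), q(empty, c)), unit)).

q(c, p(mk(q(6, 6), q(empty, c)), unit))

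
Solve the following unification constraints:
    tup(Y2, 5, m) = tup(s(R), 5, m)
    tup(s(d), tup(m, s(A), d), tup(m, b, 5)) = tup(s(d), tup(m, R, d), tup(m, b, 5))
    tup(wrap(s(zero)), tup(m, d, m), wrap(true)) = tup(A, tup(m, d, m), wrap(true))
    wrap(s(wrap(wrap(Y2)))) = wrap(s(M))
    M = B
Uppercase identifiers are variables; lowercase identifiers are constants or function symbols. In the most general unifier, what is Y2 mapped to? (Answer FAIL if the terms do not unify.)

Decompose tup/3: Y2 = s(R),  5 = 5,  m = m.
Bind Y2 := s(R); substituting into the one remaining equation that mentions Y2 gives: wrap(s(wrap(wrap(s(R))))) = wrap(s(M)).
Delete trivial equation 5 = 5.
Delete trivial equation m = m.
Decompose tup/3: s(d) = s(d),  tup(m, s(A), d) = tup(m, R, d),  tup(m, b, 5) = tup(m, b, 5).
Delete trivial equation s(d) = s(d).
Decompose tup/3: m = m,  s(A) = R,  d = d.
Delete trivial equation m = m.
Bind R := s(A); substituting into the one remaining equation that mentions R gives: wrap(s(wrap(wrap(s(s(A)))))) = wrap(s(M)). Substituting into the earlier binding gives Y2 := s(s(A)).
Delete trivial equation d = d.
Delete trivial equation tup(m, b, 5) = tup(m, b, 5).
Decompose tup/3: wrap(s(zero)) = A,  tup(m, d, m) = tup(m, d, m),  wrap(true) = wrap(true).
Bind A := wrap(s(zero)); substituting into the one remaining equation that mentions A gives: wrap(s(wrap(wrap(s(s(wrap(s(zero)))))))) = wrap(s(M)). Substituting into the earlier bindings gives Y2 := s(s(wrap(s(zero)))), R := s(wrap(s(zero))).
Delete trivial equation tup(m, d, m) = tup(m, d, m).
Delete trivial equation wrap(true) = wrap(true).
Decompose wrap/1: s(wrap(wrap(s(s(wrap(s(zero))))))) = s(M).
Decompose s/1: wrap(wrap(s(s(wrap(s(zero)))))) = M.
Bind M := wrap(wrap(s(s(wrap(s(zero)))))); substituting into the remaining equation gives: wrap(wrap(s(s(wrap(s(zero)))))) = B.
Bind B := wrap(wrap(s(s(wrap(s(zero)))))).
MGU = { Y2 -> s(s(wrap(s(zero)))), R -> s(wrap(s(zero))), A -> wrap(s(zero)), M -> wrap(wrap(s(s(wrap(s(zero)))))), B -> wrap(wrap(s(s(wrap(s(zero)))))) }, so Y2 -> s(s(wrap(s(zero)))).

s(s(wrap(s(zero))))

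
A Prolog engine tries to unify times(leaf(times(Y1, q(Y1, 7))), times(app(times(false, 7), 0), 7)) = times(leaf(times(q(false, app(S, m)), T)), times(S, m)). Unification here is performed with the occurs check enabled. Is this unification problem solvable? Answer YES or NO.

Decompose times/2: leaf(times(Y1, q(Y1, 7))) = leaf(times(q(false, app(S, m)), T)),  times(app(times(false, 7), 0), 7) = times(S, m).
Decompose leaf/1: times(Y1, q(Y1, 7)) = times(q(false, app(S, m)), T).
Decompose times/2: Y1 = q(false, app(S, m)),  q(Y1, 7) = T.
Bind Y1 := q(false, app(S, m)); substituting into the one remaining equation that mentions Y1 gives: q(q(false, app(S, m)), 7) = T.
Bind T := q(q(false, app(S, m)), 7); no other remaining equation mentions T.
Decompose times/2: app(times(false, 7), 0) = S,  7 = m.
Bind S := app(times(false, 7), 0); no other remaining equation mentions S. Substituting into the earlier bindings gives Y1 := q(false, app(app(times(false, 7), 0), m)), T := q(q(false, app(app(times(false, 7), 0), m)), 7).
Clash: constants 7 and m differ; no unifier exists.

NO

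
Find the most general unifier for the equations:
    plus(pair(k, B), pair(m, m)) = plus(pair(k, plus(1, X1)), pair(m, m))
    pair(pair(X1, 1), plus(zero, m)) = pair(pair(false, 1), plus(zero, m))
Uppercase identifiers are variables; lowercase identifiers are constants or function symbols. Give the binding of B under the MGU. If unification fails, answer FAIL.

plus(1, false)

Decompose plus/2: pair(k, B) = pair(k, plus(1, X1)),  pair(m, m) = pair(m, m).
Decompose pair/2: k = k,  B = plus(1, X1).
Delete trivial equation k = k.
Bind B := plus(1, X1); no other remaining equation mentions B.
Delete trivial equation pair(m, m) = pair(m, m).
Decompose pair/2: pair(X1, 1) = pair(false, 1),  plus(zero, m) = plus(zero, m).
Decompose pair/2: X1 = false,  1 = 1.
Bind X1 := false; no other remaining equation mentions X1. Substituting into the earlier binding gives B := plus(1, false).
Delete trivial equation 1 = 1.
Delete trivial equation plus(zero, m) = plus(zero, m).
MGU = { B := plus(1, false), X1 := false }, so B := plus(1, false).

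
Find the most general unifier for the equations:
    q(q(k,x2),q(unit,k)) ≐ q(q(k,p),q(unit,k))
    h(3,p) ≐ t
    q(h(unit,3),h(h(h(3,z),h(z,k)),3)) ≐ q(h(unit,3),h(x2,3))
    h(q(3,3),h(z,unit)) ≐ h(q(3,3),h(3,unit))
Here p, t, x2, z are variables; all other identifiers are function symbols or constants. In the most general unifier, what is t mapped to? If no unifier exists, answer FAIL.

h(3,h(h(3,3),h(3,k)))

Decompose q/2: q(k,x2) ≐ q(k,p),  q(unit,k) ≐ q(unit,k).
Decompose q/2: k ≐ k,  x2 ≐ p.
Delete trivial equation k ≐ k.
Bind x2 := p; substituting into the one remaining equation that mentions x2 gives: q(h(unit,3),h(h(h(3,z),h(z,k)),3)) ≐ q(h(unit,3),h(p,3)).
Delete trivial equation q(unit,k) ≐ q(unit,k).
Bind t := h(3,p); no other remaining equation mentions t.
Decompose q/2: h(unit,3) ≐ h(unit,3),  h(h(h(3,z),h(z,k)),3) ≐ h(p,3).
Delete trivial equation h(unit,3) ≐ h(unit,3).
Decompose h/2: h(h(3,z),h(z,k)) ≐ p,  3 ≐ 3.
Bind p := h(h(3,z),h(z,k)); no other remaining equation mentions p. Substituting into the earlier bindings gives x2 := h(h(3,z),h(z,k)), t := h(3,h(h(3,z),h(z,k))).
Delete trivial equation 3 ≐ 3.
Decompose h/2: q(3,3) ≐ q(3,3),  h(z,unit) ≐ h(3,unit).
Delete trivial equation q(3,3) ≐ q(3,3).
Decompose h/2: z ≐ 3,  unit ≐ unit.
Bind z := 3; no other remaining equation mentions z. Substituting into the earlier bindings gives x2 := h(h(3,3),h(3,k)), t := h(3,h(h(3,3),h(3,k))), p := h(h(3,3),h(3,k)).
Delete trivial equation unit ≐ unit.
MGU = { x2 ↦ h(h(3,3),h(3,k)), t ↦ h(3,h(h(3,3),h(3,k))), p ↦ h(h(3,3),h(3,k)), z ↦ 3 }, so t ↦ h(3,h(h(3,3),h(3,k))).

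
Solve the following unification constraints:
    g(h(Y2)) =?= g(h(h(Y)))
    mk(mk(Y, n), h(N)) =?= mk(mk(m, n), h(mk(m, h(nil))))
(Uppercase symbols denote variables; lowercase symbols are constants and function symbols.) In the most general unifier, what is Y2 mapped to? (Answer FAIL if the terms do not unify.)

h(m)

Decompose g/1: h(Y2) =?= h(h(Y)).
Decompose h/1: Y2 =?= h(Y).
Bind Y2 := h(Y); no other remaining equation mentions Y2.
Decompose mk/2: mk(Y, n) =?= mk(m, n),  h(N) =?= h(mk(m, h(nil))).
Decompose mk/2: Y =?= m,  n =?= n.
Bind Y := m; no other remaining equation mentions Y. Substituting into the earlier binding gives Y2 := h(m).
Delete trivial equation n =?= n.
Decompose h/1: N =?= mk(m, h(nil)).
Bind N := mk(m, h(nil)).
MGU = { Y2 -> h(m), Y -> m, N -> mk(m, h(nil)) }, so Y2 -> h(m).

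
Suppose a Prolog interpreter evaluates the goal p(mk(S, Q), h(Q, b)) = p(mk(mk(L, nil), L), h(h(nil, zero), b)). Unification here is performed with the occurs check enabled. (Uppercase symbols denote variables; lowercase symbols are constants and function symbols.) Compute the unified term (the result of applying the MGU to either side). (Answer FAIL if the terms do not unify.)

Decompose p/2: mk(S, Q) = mk(mk(L, nil), L),  h(Q, b) = h(h(nil, zero), b).
Decompose mk/2: S = mk(L, nil),  Q = L.
Bind S := mk(L, nil); no other remaining equation mentions S.
Bind Q := L; substituting into the remaining equation gives: h(L, b) = h(h(nil, zero), b).
Decompose h/2: L = h(nil, zero),  b = b.
Bind L := h(nil, zero); no other remaining equation mentions L. Substituting into the earlier bindings gives S := mk(h(nil, zero), nil), Q := h(nil, zero).
Delete trivial equation b = b.
Applying the MGU to either side gives p(mk(mk(h(nil, zero), nil), h(nil, zero)), h(h(nil, zero), b)).

p(mk(mk(h(nil, zero), nil), h(nil, zero)), h(h(nil, zero), b))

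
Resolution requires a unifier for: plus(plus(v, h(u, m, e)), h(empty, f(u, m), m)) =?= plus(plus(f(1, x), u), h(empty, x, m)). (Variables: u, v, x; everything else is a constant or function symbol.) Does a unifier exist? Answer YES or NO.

Decompose plus/2: plus(v, h(u, m, e)) =?= plus(f(1, x), u),  h(empty, f(u, m), m) =?= h(empty, x, m).
Decompose plus/2: v =?= f(1, x),  h(u, m, e) =?= u.
Bind v := f(1, x); no other remaining equation mentions v.
Occurs check fails: u occurs in h(u, m, e); the equation u =?= h(u, m, e) has no finite solution.

NO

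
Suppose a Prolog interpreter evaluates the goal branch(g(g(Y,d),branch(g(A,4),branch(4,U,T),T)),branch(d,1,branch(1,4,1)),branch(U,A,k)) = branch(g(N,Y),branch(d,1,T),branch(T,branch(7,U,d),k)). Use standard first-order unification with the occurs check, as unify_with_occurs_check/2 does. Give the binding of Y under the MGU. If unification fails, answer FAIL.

Decompose branch/3: g(g(Y,d),branch(g(A,4),branch(4,U,T),T)) = g(N,Y),  branch(d,1,branch(1,4,1)) = branch(d,1,T),  branch(U,A,k) = branch(T,branch(7,U,d),k).
Decompose g/2: g(Y,d) = N,  branch(g(A,4),branch(4,U,T),T) = Y.
Bind N := g(Y,d); no other remaining equation mentions N.
Bind Y := branch(g(A,4),branch(4,U,T),T); no other remaining equation mentions Y. Substituting into the earlier binding gives N := g(branch(g(A,4),branch(4,U,T),T),d).
Decompose branch/3: d = d,  1 = 1,  branch(1,4,1) = T.
Delete trivial equation d = d.
Delete trivial equation 1 = 1.
Bind T := branch(1,4,1); substituting into the remaining equation gives: branch(U,A,k) = branch(branch(1,4,1),branch(7,U,d),k). Substituting into the earlier bindings gives N := g(branch(g(A,4),branch(4,U,branch(1,4,1)),branch(1,4,1)),d), Y := branch(g(A,4),branch(4,U,branch(1,4,1)),branch(1,4,1)).
Decompose branch/3: U = branch(1,4,1),  A = branch(7,U,d),  k = k.
Bind U := branch(1,4,1); substituting into the one remaining equation that mentions U gives: A = branch(7,branch(1,4,1),d). Substituting into the earlier bindings gives N := g(branch(g(A,4),branch(4,branch(1,4,1),branch(1,4,1)),branch(1,4,1)),d), Y := branch(g(A,4),branch(4,branch(1,4,1),branch(1,4,1)),branch(1,4,1)).
Bind A := branch(7,branch(1,4,1),d); no other remaining equation mentions A. Substituting into the earlier bindings gives N := g(branch(g(branch(7,branch(1,4,1),d),4),branch(4,branch(1,4,1),branch(1,4,1)),branch(1,4,1)),d), Y := branch(g(branch(7,branch(1,4,1),d),4),branch(4,branch(1,4,1),branch(1,4,1)),branch(1,4,1)).
Delete trivial equation k = k.
MGU = { N -> g(branch(g(branch(7,branch(1,4,1),d),4),branch(4,branch(1,4,1),branch(1,4,1)),branch(1,4,1)),d), Y -> branch(g(branch(7,branch(1,4,1),d),4),branch(4,branch(1,4,1),branch(1,4,1)),branch(1,4,1)), T -> branch(1,4,1), U -> branch(1,4,1), A -> branch(7,branch(1,4,1),d) }, so Y -> branch(g(branch(7,branch(1,4,1),d),4),branch(4,branch(1,4,1),branch(1,4,1)),branch(1,4,1)).

branch(g(branch(7,branch(1,4,1),d),4),branch(4,branch(1,4,1),branch(1,4,1)),branch(1,4,1))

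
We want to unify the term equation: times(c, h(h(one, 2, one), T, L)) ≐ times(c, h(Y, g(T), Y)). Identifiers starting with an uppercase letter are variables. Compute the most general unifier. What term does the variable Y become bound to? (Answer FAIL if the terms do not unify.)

Decompose times/2: c ≐ c,  h(h(one, 2, one), T, L) ≐ h(Y, g(T), Y).
Delete trivial equation c ≐ c.
Decompose h/3: h(one, 2, one) ≐ Y,  T ≐ g(T),  L ≐ Y.
Bind Y := h(one, 2, one); substituting into the one remaining equation that mentions Y gives: L ≐ h(one, 2, one).
Occurs check fails: T occurs in g(T); the equation T ≐ g(T) has no finite solution.

FAIL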